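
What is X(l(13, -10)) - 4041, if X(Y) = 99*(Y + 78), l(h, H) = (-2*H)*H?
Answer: -16119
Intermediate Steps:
l(h, H) = -2*H²
X(Y) = 7722 + 99*Y (X(Y) = 99*(78 + Y) = 7722 + 99*Y)
X(l(13, -10)) - 4041 = (7722 + 99*(-2*(-10)²)) - 4041 = (7722 + 99*(-2*100)) - 4041 = (7722 + 99*(-200)) - 4041 = (7722 - 19800) - 4041 = -12078 - 4041 = -16119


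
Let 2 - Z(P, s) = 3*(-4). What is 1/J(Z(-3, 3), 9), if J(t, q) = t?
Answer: 1/14 ≈ 0.071429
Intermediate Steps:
Z(P, s) = 14 (Z(P, s) = 2 - 3*(-4) = 2 - 1*(-12) = 2 + 12 = 14)
1/J(Z(-3, 3), 9) = 1/14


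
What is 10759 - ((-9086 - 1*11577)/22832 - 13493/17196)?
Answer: 1056212997193/98154768 ≈ 10761.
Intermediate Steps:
10759 - ((-9086 - 1*11577)/22832 - 13493/17196) = 10759 - ((-9086 - 11577)*(1/22832) - 13493*1/17196) = 10759 - (-20663*1/22832 - 13493/17196) = 10759 - (-20663/22832 - 13493/17196) = 10759 - 1*(-165848281/98154768) = 10759 + 165848281/98154768 = 1056212997193/98154768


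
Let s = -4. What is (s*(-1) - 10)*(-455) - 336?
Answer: 2394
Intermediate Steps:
(s*(-1) - 10)*(-455) - 336 = (-4*(-1) - 10)*(-455) - 336 = (4 - 10)*(-455) - 336 = -6*(-455) - 336 = 2730 - 336 = 2394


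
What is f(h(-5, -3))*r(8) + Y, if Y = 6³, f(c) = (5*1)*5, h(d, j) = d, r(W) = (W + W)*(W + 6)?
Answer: 5816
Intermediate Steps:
r(W) = 2*W*(6 + W) (r(W) = (2*W)*(6 + W) = 2*W*(6 + W))
f(c) = 25 (f(c) = 5*5 = 25)
Y = 216
f(h(-5, -3))*r(8) + Y = 25*(2*8*(6 + 8)) + 216 = 25*(2*8*14) + 216 = 25*224 + 216 = 5600 + 216 = 5816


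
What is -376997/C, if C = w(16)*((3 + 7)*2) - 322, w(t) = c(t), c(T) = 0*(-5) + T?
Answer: 376997/2 ≈ 1.8850e+5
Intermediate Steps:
c(T) = T (c(T) = 0 + T = T)
w(t) = t
C = -2 (C = 16*((3 + 7)*2) - 322 = 16*(10*2) - 322 = 16*20 - 322 = 320 - 322 = -2)
-376997/C = -376997/(-2) = -376997*(-1/2) = 376997/2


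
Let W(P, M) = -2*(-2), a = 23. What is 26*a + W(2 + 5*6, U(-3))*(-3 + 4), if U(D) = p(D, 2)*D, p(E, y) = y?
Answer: 602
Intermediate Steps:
U(D) = 2*D
W(P, M) = 4
26*a + W(2 + 5*6, U(-3))*(-3 + 4) = 26*23 + 4*(-3 + 4) = 598 + 4*1 = 598 + 4 = 602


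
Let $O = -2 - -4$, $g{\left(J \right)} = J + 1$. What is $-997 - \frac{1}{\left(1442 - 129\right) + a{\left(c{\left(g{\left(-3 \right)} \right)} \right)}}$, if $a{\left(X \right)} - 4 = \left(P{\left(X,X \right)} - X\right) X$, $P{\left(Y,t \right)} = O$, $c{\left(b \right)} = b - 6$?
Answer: $- \frac{1233290}{1237} \approx -997.0$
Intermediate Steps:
$g{\left(J \right)} = 1 + J$
$c{\left(b \right)} = -6 + b$ ($c{\left(b \right)} = b - 6 = -6 + b$)
$O = 2$ ($O = -2 + 4 = 2$)
$P{\left(Y,t \right)} = 2$
$a{\left(X \right)} = 4 + X \left(2 - X\right)$ ($a{\left(X \right)} = 4 + \left(2 - X\right) X = 4 + X \left(2 - X\right)$)
$-997 - \frac{1}{\left(1442 - 129\right) + a{\left(c{\left(g{\left(-3 \right)} \right)} \right)}} = -997 - \frac{1}{\left(1442 - 129\right) + \left(4 - \left(-6 + \left(1 - 3\right)\right)^{2} + 2 \left(-6 + \left(1 - 3\right)\right)\right)} = -997 - \frac{1}{1313 + \left(4 - \left(-6 - 2\right)^{2} + 2 \left(-6 - 2\right)\right)} = -997 - \frac{1}{1313 + \left(4 - \left(-8\right)^{2} + 2 \left(-8\right)\right)} = -997 - \frac{1}{1313 - 76} = -997 - \frac{1}{1237} = - \frac{1233290}{1237}$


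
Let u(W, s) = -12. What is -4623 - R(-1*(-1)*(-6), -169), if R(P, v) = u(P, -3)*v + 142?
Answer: -6793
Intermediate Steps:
R(P, v) = 142 - 12*v (R(P, v) = -12*v + 142 = 142 - 12*v)
-4623 - R(-1*(-1)*(-6), -169) = -4623 - (142 - 12*(-169)) = -4623 - (142 + 2028) = -4623 - 1*2170 = -4623 - 2170 = -6793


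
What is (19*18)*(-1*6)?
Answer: -2052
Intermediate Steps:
(19*18)*(-1*6) = 342*(-6) = -2052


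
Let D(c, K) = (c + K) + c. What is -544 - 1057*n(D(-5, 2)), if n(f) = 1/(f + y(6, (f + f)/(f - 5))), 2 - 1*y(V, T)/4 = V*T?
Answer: -195155/384 ≈ -508.22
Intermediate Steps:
D(c, K) = K + 2*c (D(c, K) = (K + c) + c = K + 2*c)
y(V, T) = 8 - 4*T*V (y(V, T) = 8 - 4*V*T = 8 - 4*T*V)
n(f) = 1/(8 + f - 48*f/(-5 + f)) (n(f) = 1/(f + (8 - 4*(f + f)/(f - 5)*6)) = 1/(f + (8 - 4*(2*f)/(-5 + f)*6)) = 1/(f + (8 - 4*2*f/(-5 + f)*6)) = 1/(f + (8 - 48*f/(-5 + f))) = 1/(8 + f - 48*f/(-5 + f)))
-544 - 1057*n(D(-5, 2)) = -544 - 1057*(-5 + (2 + 2*(-5)))/(-40 + (2 + 2*(-5))**2 - 45*(2 + 2*(-5))) = -544 - 1057*(-5 + (2 - 10))/(-40 + (2 - 10)**2 - 45*(2 - 10)) = -544 - 1057*(-5 - 8)/(-40 + (-8)**2 - 45*(-8)) = -544 - 1057*(-13)/(-40 + 64 + 360) = -544 - 1057*(-13)/384 = -544 - 1057*(-13/384) = -544 + 13741/384 = -195155/384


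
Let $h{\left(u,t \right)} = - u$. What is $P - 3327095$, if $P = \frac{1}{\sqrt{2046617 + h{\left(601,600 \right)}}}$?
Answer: $-3327095 + \frac{\sqrt{31969}}{255752} \approx -3.3271 \cdot 10^{6}$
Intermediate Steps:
$P = \frac{\sqrt{31969}}{255752}$ ($P = \frac{1}{\sqrt{2046617 - 601}} = \frac{1}{\sqrt{2046016}} = \frac{1}{8 \sqrt{31969}} = \frac{\sqrt{31969}}{255752} \approx 0.00069911$)
$P - 3327095 = \frac{\sqrt{31969}}{255752} - 3327095 = -3327095 + \frac{\sqrt{31969}}{255752}$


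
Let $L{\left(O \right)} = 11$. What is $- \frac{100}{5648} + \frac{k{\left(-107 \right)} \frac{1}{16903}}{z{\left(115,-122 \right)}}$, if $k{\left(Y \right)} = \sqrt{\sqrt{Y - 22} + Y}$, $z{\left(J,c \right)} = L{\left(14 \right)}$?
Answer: $- \frac{25}{1412} + \frac{\sqrt{-107 + i \sqrt{129}}}{185933} \approx -0.017702 + 5.5711 \cdot 10^{-5} i$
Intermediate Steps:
$z{\left(J,c \right)} = 11$
$k{\left(Y \right)} = \sqrt{Y + \sqrt{-22 + Y}}$ ($k{\left(Y \right)} = \sqrt{\sqrt{-22 + Y} + Y} = \sqrt{Y + \sqrt{-22 + Y}}$)
$- \frac{100}{5648} + \frac{k{\left(-107 \right)} \frac{1}{16903}}{z{\left(115,-122 \right)}} = - \frac{100}{5648} + \frac{\sqrt{-107 + \sqrt{-22 - 107}} \cdot \frac{1}{16903}}{11} = \left(-100\right) \frac{1}{5648} + \sqrt{-107 + \sqrt{-129}} \cdot \frac{1}{16903} \cdot \frac{1}{11} = - \frac{25}{1412} + \sqrt{-107 + i \sqrt{129}} \cdot \frac{1}{16903} \cdot \frac{1}{11} = - \frac{25}{1412} + \frac{\sqrt{-107 + i \sqrt{129}}}{16903} \cdot \frac{1}{11} = - \frac{25}{1412} + \frac{\sqrt{-107 + i \sqrt{129}}}{185933}$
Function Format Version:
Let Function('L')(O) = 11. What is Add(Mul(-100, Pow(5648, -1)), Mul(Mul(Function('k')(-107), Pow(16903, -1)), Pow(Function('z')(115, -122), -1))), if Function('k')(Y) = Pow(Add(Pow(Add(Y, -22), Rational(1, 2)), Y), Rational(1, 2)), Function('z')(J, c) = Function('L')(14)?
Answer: Add(Rational(-25, 1412), Mul(Rational(1, 185933), Pow(Add(-107, Mul(I, Pow(129, Rational(1, 2)))), Rational(1, 2)))) ≈ Add(-0.017702, Mul(5.5711e-5, I))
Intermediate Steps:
Function('z')(J, c) = 11
Function('k')(Y) = Pow(Add(Y, Pow(Add(-22, Y), Rational(1, 2))), Rational(1, 2)) (Function('k')(Y) = Pow(Add(Pow(Add(-22, Y), Rational(1, 2)), Y), Rational(1, 2)) = Pow(Add(Y, Pow(Add(-22, Y), Rational(1, 2))), Rational(1, 2)))
Add(Mul(-100, Pow(5648, -1)), Mul(Mul(Function('k')(-107), Pow(16903, -1)), Pow(Function('z')(115, -122), -1))) = Add(Mul(-100, Pow(5648, -1)), Mul(Mul(Pow(Add(-107, Pow(Add(-22, -107), Rational(1, 2))), Rational(1, 2)), Pow(16903, -1)), Pow(11, -1))) = Add(Mul(-100, Rational(1, 5648)), Mul(Mul(Pow(Add(-107, Pow(-129, Rational(1, 2))), Rational(1, 2)), Rational(1, 16903)), Rational(1, 11))) = Add(Rational(-25, 1412), Mul(Mul(Pow(Add(-107, Mul(I, Pow(129, Rational(1, 2)))), Rational(1, 2)), Rational(1, 16903)), Rational(1, 11))) = Add(Rational(-25, 1412), Mul(Mul(Rational(1, 16903), Pow(Add(-107, Mul(I, Pow(129, Rational(1, 2)))), Rational(1, 2))), Rational(1, 11))) = Add(Rational(-25, 1412), Mul(Rational(1, 185933), Pow(Add(-107, Mul(I, Pow(129, Rational(1, 2)))), Rational(1, 2))))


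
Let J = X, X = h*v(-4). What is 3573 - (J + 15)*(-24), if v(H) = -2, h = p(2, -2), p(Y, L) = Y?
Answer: 3837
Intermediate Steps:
h = 2
X = -4 (X = 2*(-2) = -4)
J = -4
3573 - (J + 15)*(-24) = 3573 - (-4 + 15)*(-24) = 3573 - 11*(-24) = 3573 - 1*(-264) = 3573 + 264 = 3837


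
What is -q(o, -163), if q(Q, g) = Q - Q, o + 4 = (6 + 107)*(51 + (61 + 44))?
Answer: 0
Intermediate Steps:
o = 17624 (o = -4 + (6 + 107)*(51 + (61 + 44)) = -4 + 113*(51 + 105) = -4 + 113*156 = -4 + 17628 = 17624)
q(Q, g) = 0
-q(o, -163) = -1*0 = 0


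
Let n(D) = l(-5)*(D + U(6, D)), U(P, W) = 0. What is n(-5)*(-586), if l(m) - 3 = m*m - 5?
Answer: 67390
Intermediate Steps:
l(m) = -2 + m² (l(m) = 3 + (m*m - 5) = 3 + (m² - 5) = 3 + (-5 + m²) = -2 + m²)
n(D) = 23*D (n(D) = (-2 + (-5)²)*(D + 0) = (-2 + 25)*D = 23*D)
n(-5)*(-586) = (23*(-5))*(-586) = -115*(-586) = 67390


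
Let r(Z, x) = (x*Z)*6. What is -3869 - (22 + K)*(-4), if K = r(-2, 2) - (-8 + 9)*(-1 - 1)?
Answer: -3869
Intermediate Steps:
r(Z, x) = 6*Z*x (r(Z, x) = (Z*x)*6 = 6*Z*x)
K = -22 (K = 6*(-2)*2 - (-8 + 9)*(-1 - 1) = -24 - (-2) = -24 - 1*(-2) = -24 + 2 = -22)
-3869 - (22 + K)*(-4) = -3869 - (22 - 22)*(-4) = -3869 - 0*(-4) = -3869 - 1*0 = -3869 + 0 = -3869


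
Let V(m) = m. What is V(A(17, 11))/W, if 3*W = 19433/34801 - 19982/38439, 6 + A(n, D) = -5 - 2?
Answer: -52170909921/51591505 ≈ -1011.2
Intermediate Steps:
A(n, D) = -13 (A(n, D) = -6 + (-5 - 2) = -6 - 7 = -13)
W = 51591505/4013146917 (W = (19433/34801 - 19982/38439)/3 = (⅓)*(51591505/1337715639) = 51591505/4013146917 ≈ 0.012856)
V(A(17, 11))/W = -13/51591505/4013146917 = -13*4013146917/51591505 = -52170909921/51591505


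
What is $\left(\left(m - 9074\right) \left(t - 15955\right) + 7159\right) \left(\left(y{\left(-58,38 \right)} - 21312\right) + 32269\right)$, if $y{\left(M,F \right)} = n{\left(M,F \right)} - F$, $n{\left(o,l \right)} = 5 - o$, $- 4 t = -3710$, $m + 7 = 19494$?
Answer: $-1718399647927$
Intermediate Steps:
$m = 19487$ ($m = -7 + 19494 = 19487$)
$t = \frac{1855}{2}$ ($t = \left(- \frac{1}{4}\right) \left(-3710\right) = \frac{1855}{2} \approx 927.5$)
$y{\left(M,F \right)} = 5 - F - M$ ($y{\left(M,F \right)} = \left(5 - M\right) - F = 5 - F - M$)
$\left(\left(m - 9074\right) \left(t - 15955\right) + 7159\right) \left(\left(y{\left(-58,38 \right)} - 21312\right) + 32269\right) = \left(\left(19487 - 9074\right) \left(\frac{1855}{2} - 15955\right) + 7159\right) \left(\left(\left(5 - 38 - -58\right) - 21312\right) + 32269\right) = \left(10413 \left(- \frac{30055}{2}\right) + 7159\right) \left(\left(\left(5 - 38 + 58\right) - 21312\right) + 32269\right) = \left(- \frac{312962715}{2} + 7159\right) \left(\left(25 - 21312\right) + 32269\right) = - \frac{312948397 \left(-21287 + 32269\right)}{2} = \left(- \frac{312948397}{2}\right) 10982 = -1718399647927$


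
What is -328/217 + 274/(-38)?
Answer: -35961/4123 ≈ -8.7220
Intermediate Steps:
-328/217 + 274/(-38) = -328*1/217 + 274*(-1/38) = -328/217 - 137/19 = -35961/4123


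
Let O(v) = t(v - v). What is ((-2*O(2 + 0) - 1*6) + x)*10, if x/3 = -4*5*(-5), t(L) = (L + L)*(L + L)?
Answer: 2940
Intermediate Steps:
t(L) = 4*L**2 (t(L) = (2*L)*(2*L) = 4*L**2)
O(v) = 0 (O(v) = 4*(v - v)**2 = 4*0**2 = 4*0 = 0)
x = 300 (x = 3*(-4*5*(-5)) = 3*(-20*(-5)) = 3*100 = 300)
((-2*O(2 + 0) - 1*6) + x)*10 = ((-2*0 - 1*6) + 300)*10 = ((0 - 6) + 300)*10 = (-6 + 300)*10 = 294*10 = 2940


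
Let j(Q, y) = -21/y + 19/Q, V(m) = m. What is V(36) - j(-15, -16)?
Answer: 8629/240 ≈ 35.954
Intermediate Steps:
V(36) - j(-15, -16) = 36 - (-21/(-16) + 19/(-15)) = 36 - (-21*(-1/16) + 19*(-1/15)) = 36 - (21/16 - 19/15) = 36 - 1*11/240 = 36 - 11/240 = 8629/240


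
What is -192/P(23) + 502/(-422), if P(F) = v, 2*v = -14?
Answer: 38755/1477 ≈ 26.239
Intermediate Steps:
v = -7 (v = (½)*(-14) = -7)
P(F) = -7
-192/P(23) + 502/(-422) = -192/(-7) + 502/(-422) = -192*(-⅐) + 502*(-1/422) = 192/7 - 251/211 = 38755/1477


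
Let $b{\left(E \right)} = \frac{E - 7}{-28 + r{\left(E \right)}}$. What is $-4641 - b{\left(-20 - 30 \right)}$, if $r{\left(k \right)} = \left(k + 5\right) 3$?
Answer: $- \frac{756540}{163} \approx -4641.4$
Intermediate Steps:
$r{\left(k \right)} = 15 + 3 k$ ($r{\left(k \right)} = \left(5 + k\right) 3 = 15 + 3 k$)
$b{\left(E \right)} = \frac{-7 + E}{-13 + 3 E}$ ($b{\left(E \right)} = \frac{E - 7}{-28 + \left(15 + 3 E\right)} = \frac{-7 + E}{-13 + 3 E}$)
$-4641 - b{\left(-20 - 30 \right)} = -4641 - \frac{-7 - 50}{-13 + 3 \left(-20 - 30\right)} = -4641 - \frac{-7 - 50}{-13 + 3 \left(-50\right)} = -4641 - \frac{1}{-13 - 150} \left(-57\right) = -4641 - \frac{1}{-163} \left(-57\right) = -4641 - \left(- \frac{1}{163}\right) \left(-57\right) = -4641 - \frac{57}{163} = - \frac{756540}{163}$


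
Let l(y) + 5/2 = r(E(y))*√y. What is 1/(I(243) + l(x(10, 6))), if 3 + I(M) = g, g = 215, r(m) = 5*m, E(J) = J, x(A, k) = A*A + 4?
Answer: -838/112310839 + 4160*√26/112310839 ≈ 0.00018141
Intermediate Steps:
x(A, k) = 4 + A² (x(A, k) = A² + 4 = 4 + A²)
I(M) = 212 (I(M) = -3 + 215 = 212)
l(y) = -5/2 + 5*y^(3/2) (l(y) = -5/2 + (5*y)*√y = -5/2 + 5*y^(3/2))
1/(I(243) + l(x(10, 6))) = 1/(212 + (-5/2 + 5*(4 + 10²)^(3/2))) = 1/(212 + (-5/2 + 5*(4 + 100)^(3/2))) = 1/(212 + (-5/2 + 5*104^(3/2))) = 1/(212 + (-5/2 + 5*(208*√26))) = 1/(212 + (-5/2 + 1040*√26)) = 1/(419/2 + 1040*√26)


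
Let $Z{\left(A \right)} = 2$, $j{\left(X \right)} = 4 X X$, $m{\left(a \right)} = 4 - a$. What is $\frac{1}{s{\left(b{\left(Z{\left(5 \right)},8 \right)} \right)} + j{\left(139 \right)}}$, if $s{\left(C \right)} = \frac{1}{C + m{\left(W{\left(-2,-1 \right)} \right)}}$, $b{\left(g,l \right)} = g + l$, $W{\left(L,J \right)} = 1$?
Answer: $\frac{13}{1004693} \approx 1.2939 \cdot 10^{-5}$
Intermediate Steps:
$j{\left(X \right)} = 4 X^{2}$
$s{\left(C \right)} = \frac{1}{3 + C}$ ($s{\left(C \right)} = \frac{1}{C + \left(4 - 1\right)} = \frac{1}{C + 3} = \frac{1}{3 + C}$)
$\frac{1}{s{\left(b{\left(Z{\left(5 \right)},8 \right)} \right)} + j{\left(139 \right)}} = \frac{1}{\frac{1}{3 + \left(2 + 8\right)} + 4 \cdot 139^{2}} = \frac{1}{\frac{1}{3 + 10} + 4 \cdot 19321} = \frac{1}{\frac{1}{13} + 77284} = \frac{1}{\frac{1004693}{13}} = \frac{13}{1004693}$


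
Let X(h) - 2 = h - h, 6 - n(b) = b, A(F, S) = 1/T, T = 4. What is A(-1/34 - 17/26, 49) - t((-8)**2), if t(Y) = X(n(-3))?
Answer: -7/4 ≈ -1.7500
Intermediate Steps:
A(F, S) = 1/4
n(b) = 6 - b
X(h) = 2 (X(h) = 2 + (h - h) = 2 + 0 = 2)
t(Y) = 2
A(-1/34 - 17/26, 49) - t((-8)**2) = 1/4 - 1*2 = 1/4 - 2 = -7/4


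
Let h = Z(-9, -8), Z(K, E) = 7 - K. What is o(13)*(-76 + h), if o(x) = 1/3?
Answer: -20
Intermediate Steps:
o(x) = 1/3 (o(x) = 1*(1/3) = 1/3)
h = 16 (h = 7 - 1*(-9) = 7 + 9 = 16)
o(13)*(-76 + h) = (-76 + 16)/3 = (1/3)*(-60) = -20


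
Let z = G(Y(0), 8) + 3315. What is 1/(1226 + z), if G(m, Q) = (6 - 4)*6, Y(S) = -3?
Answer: 1/4553 ≈ 0.00021964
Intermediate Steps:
G(m, Q) = 12 (G(m, Q) = 2*6 = 12)
z = 3327 (z = 12 + 3315 = 3327)
1/(1226 + z) = 1/(1226 + 3327) = 1/4553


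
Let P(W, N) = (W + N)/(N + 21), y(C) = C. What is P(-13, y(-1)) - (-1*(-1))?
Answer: -17/10 ≈ -1.7000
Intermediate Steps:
P(W, N) = (N + W)/(21 + N)
P(-13, y(-1)) - (-1*(-1)) = (-1 - 13)/(21 - 1) - (-1*(-1)) = -14/20 - 1 = (1/20)*(-14) - 1*1 = -7/10 - 1 = -17/10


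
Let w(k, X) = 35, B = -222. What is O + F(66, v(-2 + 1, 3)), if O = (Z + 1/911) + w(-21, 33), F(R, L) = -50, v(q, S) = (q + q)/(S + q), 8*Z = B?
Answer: -155777/3644 ≈ -42.749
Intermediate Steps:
Z = -111/4 (Z = (⅛)*(-222) = -111/4 ≈ -27.750)
v(q, S) = 2*q/(S + q) (v(q, S) = (2*q)/(S + q) = 2*q/(S + q))
O = 26423/3644 (O = (-111/4 + 1/911) + 35 = -101117/3644 + 35 = 26423/3644 ≈ 7.2511)
O + F(66, v(-2 + 1, 3)) = 26423/3644 - 50 = -155777/3644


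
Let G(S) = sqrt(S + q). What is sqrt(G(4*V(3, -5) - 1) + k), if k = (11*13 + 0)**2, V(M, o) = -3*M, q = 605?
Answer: sqrt(20449 + 2*sqrt(142)) ≈ 143.08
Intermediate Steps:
G(S) = sqrt(605 + S) (G(S) = sqrt(S + 605) = sqrt(605 + S))
k = 20449 (k = (143 + 0)**2 = 143**2 = 20449)
sqrt(G(4*V(3, -5) - 1) + k) = sqrt(sqrt(605 + (4*(-3*3) - 1)) + 20449) = sqrt(sqrt(605 + (4*(-9) - 1)) + 20449) = sqrt(sqrt(605 + (-36 - 1)) + 20449) = sqrt(sqrt(605 - 37) + 20449) = sqrt(sqrt(568) + 20449) = sqrt(2*sqrt(142) + 20449) = sqrt(20449 + 2*sqrt(142))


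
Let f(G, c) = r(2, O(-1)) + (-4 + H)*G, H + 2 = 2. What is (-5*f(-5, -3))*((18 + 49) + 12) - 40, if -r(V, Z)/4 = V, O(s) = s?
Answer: -4780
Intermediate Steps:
H = 0 (H = -2 + 2 = 0)
r(V, Z) = -4*V
f(G, c) = -8 - 4*G (f(G, c) = -4*2 + (-4 + 0)*G = -8 - 4*G)
(-5*f(-5, -3))*((18 + 49) + 12) - 40 = (-5*(-8 - 4*(-5)))*((18 + 49) + 12) - 40 = (-5*(-8 + 20))*(67 + 12) - 40 = -5*12*79 - 40 = -60*79 - 40 = -4740 - 40 = -4780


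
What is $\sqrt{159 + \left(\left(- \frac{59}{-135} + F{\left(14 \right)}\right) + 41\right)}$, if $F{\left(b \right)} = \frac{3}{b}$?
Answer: $\frac{\sqrt{79638510}}{630} \approx 14.165$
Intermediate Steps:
$\sqrt{159 + \left(\left(- \frac{59}{-135} + F{\left(14 \right)}\right) + 41\right)} = \sqrt{159 + \left(\left(- \frac{59}{-135} + \frac{3}{14}\right) + 41\right)} = \sqrt{159 + \left(\left(\left(-59\right) \left(- \frac{1}{135}\right) + 3 \cdot \frac{1}{14}\right) + 41\right)} = \sqrt{159 + \left(\left(\frac{59}{135} + \frac{3}{14}\right) + 41\right)} = \sqrt{159 + \left(\frac{1231}{1890} + 41\right)} = \sqrt{159 + \frac{78721}{1890}} = \sqrt{\frac{379231}{1890}} = \frac{\sqrt{79638510}}{630}$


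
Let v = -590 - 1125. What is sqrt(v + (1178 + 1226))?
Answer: sqrt(689) ≈ 26.249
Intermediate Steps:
v = -1715
sqrt(v + (1178 + 1226)) = sqrt(-1715 + (1178 + 1226)) = sqrt(-1715 + 2404) = sqrt(689)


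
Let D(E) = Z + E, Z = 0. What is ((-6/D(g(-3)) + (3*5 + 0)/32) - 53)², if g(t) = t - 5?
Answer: 2745649/1024 ≈ 2681.3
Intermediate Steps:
g(t) = -5 + t
D(E) = E (D(E) = 0 + E = E)
((-6/D(g(-3)) + (3*5 + 0)/32) - 53)² = ((-6/(-5 - 3) + (3*5 + 0)/32) - 53)² = ((-6/(-8) + (15 + 0)*(1/32)) - 53)² = ((-6*(-⅛) + 15*(1/32)) - 53)² = ((¾ + 15/32) - 53)² = (39/32 - 53)² = (-1657/32)² = 2745649/1024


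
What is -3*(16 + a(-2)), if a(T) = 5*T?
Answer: -18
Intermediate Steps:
-3*(16 + a(-2)) = -3*(16 + 5*(-2)) = -3*(16 - 10) = -3*6 = -18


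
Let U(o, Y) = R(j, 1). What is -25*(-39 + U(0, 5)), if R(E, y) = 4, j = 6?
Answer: 875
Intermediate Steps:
U(o, Y) = 4
-25*(-39 + U(0, 5)) = -25*(-39 + 4) = -25*(-35) = 875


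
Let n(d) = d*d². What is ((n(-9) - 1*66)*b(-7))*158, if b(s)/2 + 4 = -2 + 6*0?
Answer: 1507320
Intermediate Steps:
n(d) = d³
b(s) = -12 (b(s) = -8 + 2*(-2 + 6*0) = -8 + 2*(-2 + 0) = -8 + 2*(-2) = -8 - 4 = -12)
((n(-9) - 1*66)*b(-7))*158 = (((-9)³ - 1*66)*(-12))*158 = ((-729 - 66)*(-12))*158 = -795*(-12)*158 = 9540*158 = 1507320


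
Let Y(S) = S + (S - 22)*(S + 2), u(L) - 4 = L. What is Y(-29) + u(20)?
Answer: 1372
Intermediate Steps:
u(L) = 4 + L
Y(S) = S + (-22 + S)*(2 + S)
Y(-29) + u(20) = (-44 + (-29)² - 19*(-29)) + (4 + 20) = (-44 + 841 + 551) + 24 = 1348 + 24 = 1372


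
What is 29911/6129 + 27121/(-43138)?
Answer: 1124076109/264392802 ≈ 4.2515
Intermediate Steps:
29911/6129 + 27121/(-43138) = 29911*(1/6129) + 27121*(-1/43138) = 29911/6129 - 27121/43138 = 1124076109/264392802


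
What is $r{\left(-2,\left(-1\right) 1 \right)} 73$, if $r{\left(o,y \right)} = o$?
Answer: $-146$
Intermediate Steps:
$r{\left(-2,\left(-1\right) 1 \right)} 73 = \left(-2\right) 73 = -146$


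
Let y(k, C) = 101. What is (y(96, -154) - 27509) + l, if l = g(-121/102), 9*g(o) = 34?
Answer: -246638/9 ≈ -27404.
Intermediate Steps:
g(o) = 34/9 (g(o) = (⅑)*34 = 34/9)
l = 34/9 ≈ 3.7778
(y(96, -154) - 27509) + l = (101 - 27509) + 34/9 = -27408 + 34/9 = -246638/9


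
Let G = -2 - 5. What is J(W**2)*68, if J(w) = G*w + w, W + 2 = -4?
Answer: -14688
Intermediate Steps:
W = -6 (W = -2 - 4 = -6)
G = -7
J(w) = -6*w (J(w) = -7*w + w = -6*w)
J(W**2)*68 = -6*(-6)**2*68 = -6*36*68 = -216*68 = -14688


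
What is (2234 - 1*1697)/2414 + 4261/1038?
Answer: 2710865/626433 ≈ 4.3275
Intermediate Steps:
(2234 - 1*1697)/2414 + 4261/1038 = (2234 - 1697)*(1/2414) + 4261*(1/1038) = 537*(1/2414) + 4261/1038 = 537/2414 + 4261/1038 = 2710865/626433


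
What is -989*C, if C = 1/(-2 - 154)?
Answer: 989/156 ≈ 6.3397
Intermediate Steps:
C = -1/156 (C = 1/(-156) = -1/156 ≈ -0.0064103)
-989*C = -989*(-1/156) = 989/156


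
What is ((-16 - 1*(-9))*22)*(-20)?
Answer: 3080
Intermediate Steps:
((-16 - 1*(-9))*22)*(-20) = ((-16 + 9)*22)*(-20) = -7*22*(-20) = -154*(-20) = 3080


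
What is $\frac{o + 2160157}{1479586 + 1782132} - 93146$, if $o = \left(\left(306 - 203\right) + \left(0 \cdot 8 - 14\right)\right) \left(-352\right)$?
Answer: $- \frac{303813855999}{3261718} \approx -93145.0$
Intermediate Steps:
$o = -31328$ ($o = \left(103 + \left(0 - 14\right)\right) \left(-352\right) = \left(103 - 14\right) \left(-352\right) = 89 \left(-352\right) = -31328$)
$\frac{o + 2160157}{1479586 + 1782132} - 93146 = \frac{-31328 + 2160157}{1479586 + 1782132} - 93146 = \frac{2128829}{3261718} - 93146 = - \frac{303813855999}{3261718}$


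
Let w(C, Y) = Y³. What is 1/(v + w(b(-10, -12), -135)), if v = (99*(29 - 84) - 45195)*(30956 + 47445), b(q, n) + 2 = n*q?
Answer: -1/3972687015 ≈ -2.5172e-10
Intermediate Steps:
b(q, n) = -2 + n*q
v = -3970226640 (v = (99*(-55) - 45195)*78401 = (-5445 - 45195)*78401 = -50640*78401 = -3970226640)
1/(v + w(b(-10, -12), -135)) = 1/(-3970226640 + (-135)³) = 1/(-3970226640 - 2460375) = 1/(-3972687015) = -1/3972687015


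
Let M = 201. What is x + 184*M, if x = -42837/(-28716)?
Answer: 354025127/9572 ≈ 36986.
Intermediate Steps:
x = 14279/9572 (x = -42837*(-1/28716) = 14279/9572 ≈ 1.4917)
x + 184*M = 14279/9572 + 184*201 = 14279/9572 + 36984 = 354025127/9572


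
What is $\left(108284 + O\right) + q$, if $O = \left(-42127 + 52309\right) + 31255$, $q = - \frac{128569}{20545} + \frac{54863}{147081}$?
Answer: $\frac{64629430353113}{431682735} \approx 1.4972 \cdot 10^{5}$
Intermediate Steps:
$q = - \frac{2540413822}{431682735}$ ($q = \left(-128569\right) \frac{1}{20545} + 54863 \cdot \frac{1}{147081} = - \frac{18367}{2935} + \frac{54863}{147081} = - \frac{2540413822}{431682735} \approx -5.8849$)
$O = 41437$ ($O = 10182 + 31255 = 41437$)
$\left(108284 + O\right) + q = \left(108284 + 41437\right) - \frac{2540413822}{431682735} = 149721 - \frac{2540413822}{431682735} = \frac{64629430353113}{431682735}$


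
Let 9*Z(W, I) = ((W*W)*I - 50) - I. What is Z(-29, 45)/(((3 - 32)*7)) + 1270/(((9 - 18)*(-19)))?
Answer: -459440/34713 ≈ -13.235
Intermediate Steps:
Z(W, I) = -50/9 - I/9 + I*W**2/9 (Z(W, I) = (((W*W)*I - 50) - I)/9 = ((W**2*I - 50) - I)/9 = ((I*W**2 - 50) - I)/9 = ((-50 + I*W**2) - I)/9 = (-50 - I + I*W**2)/9 = -50/9 - I/9 + I*W**2/9)
Z(-29, 45)/(((3 - 32)*7)) + 1270/(((9 - 18)*(-19))) = (-50/9 - 1/9*45 + (1/9)*45*(-29)**2)/(((3 - 32)*7)) + 1270/(((9 - 18)*(-19))) = (-50/9 - 5 + (1/9)*45*841)/((-29*7)) + 1270/((-9*(-19))) = (-50/9 - 5 + 4205)/(-203) + 1270/171 = (37750/9)*(-1/203) + 1270*(1/171) = -37750/1827 + 1270/171 = -459440/34713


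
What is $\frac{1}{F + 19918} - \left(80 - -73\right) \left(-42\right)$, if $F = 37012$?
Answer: $\frac{365832181}{56930} \approx 6426.0$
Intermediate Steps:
$\frac{1}{F + 19918} - \left(80 - -73\right) \left(-42\right) = \frac{1}{37012 + 19918} - \left(80 - -73\right) \left(-42\right) = \frac{1}{56930} - \left(80 + 73\right) \left(-42\right) = \frac{1}{56930} - 153 \left(-42\right) = \frac{1}{56930} - -6426 = \frac{1}{56930} + 6426 = \frac{365832181}{56930}$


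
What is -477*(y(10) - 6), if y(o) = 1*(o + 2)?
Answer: -2862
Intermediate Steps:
y(o) = 2 + o (y(o) = 1*(2 + o) = 2 + o)
-477*(y(10) - 6) = -477*((2 + 10) - 6) = -477*(12 - 6) = -477*6 = -2862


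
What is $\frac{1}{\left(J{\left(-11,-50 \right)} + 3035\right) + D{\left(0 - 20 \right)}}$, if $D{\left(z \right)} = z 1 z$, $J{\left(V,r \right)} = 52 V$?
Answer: $\frac{1}{2863} \approx 0.00034928$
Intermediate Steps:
$D{\left(z \right)} = z^{2}$ ($D{\left(z \right)} = z z = z^{2}$)
$\frac{1}{\left(J{\left(-11,-50 \right)} + 3035\right) + D{\left(0 - 20 \right)}} = \frac{1}{\left(52 \left(-11\right) + 3035\right) + \left(0 - 20\right)^{2}} = \frac{1}{\left(-572 + 3035\right) + \left(0 - 20\right)^{2}} = \frac{1}{2463 + \left(-20\right)^{2}} = \frac{1}{2463 + 400} = \frac{1}{2863}$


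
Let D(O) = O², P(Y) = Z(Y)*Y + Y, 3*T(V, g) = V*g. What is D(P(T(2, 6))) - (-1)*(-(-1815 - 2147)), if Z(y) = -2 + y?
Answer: 4106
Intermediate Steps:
T(V, g) = V*g/3 (T(V, g) = (V*g)/3 = V*g/3)
P(Y) = Y + Y*(-2 + Y) (P(Y) = (-2 + Y)*Y + Y = Y*(-2 + Y) + Y = Y + Y*(-2 + Y))
D(P(T(2, 6))) - (-1)*(-(-1815 - 2147)) = (((⅓)*2*6)*(-1 + (⅓)*2*6))² - (-1)*(-(-1815 - 2147)) = (4*(-1 + 4))² - (-1)*(-1*(-3962)) = (4*3)² - (-1)*3962 = 12² - 1*(-3962) = 144 + 3962 = 4106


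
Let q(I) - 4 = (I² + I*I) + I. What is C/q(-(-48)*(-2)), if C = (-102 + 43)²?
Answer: 3481/18340 ≈ 0.18980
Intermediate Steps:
C = 3481 (C = (-59)² = 3481)
q(I) = 4 + I + 2*I² (q(I) = 4 + ((I² + I*I) + I) = 4 + ((I² + I²) + I) = 4 + (2*I² + I) = 4 + (I + 2*I²) = 4 + I + 2*I²)
C/q(-(-48)*(-2)) = 3481/(4 - (-48)*(-2) + 2*(-(-48)*(-2))²) = 3481/(4 - 16*6 + 2*(-16*6)²) = 3481/(4 - 96 + 2*(-96)²) = 3481/(4 - 96 + 2*9216) = 3481/(4 - 96 + 18432) = 3481/18340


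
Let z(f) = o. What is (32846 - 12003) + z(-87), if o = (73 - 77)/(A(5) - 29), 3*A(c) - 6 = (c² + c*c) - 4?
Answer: 729517/35 ≈ 20843.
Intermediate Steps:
A(c) = ⅔ + 2*c²/3 (A(c) = 2 + ((c² + c*c) - 4)/3 = 2 + ((c² + c²) - 4)/3 = 2 + (2*c² - 4)/3 = 2 + (-4 + 2*c²)/3 = 2 + (-4/3 + 2*c²/3) = ⅔ + 2*c²/3)
o = 12/35 (o = (73 - 77)/((⅔ + (⅔)*5²) - 29) = -4/((⅔ + (⅔)*25) - 29) = -4/((⅔ + 50/3) - 29) = -4/(52/3 - 29) = -4/(-35/3) = -4*(-3/35) = 12/35 ≈ 0.34286)
z(f) = 12/35
(32846 - 12003) + z(-87) = (32846 - 12003) + 12/35 = 20843 + 12/35 = 729517/35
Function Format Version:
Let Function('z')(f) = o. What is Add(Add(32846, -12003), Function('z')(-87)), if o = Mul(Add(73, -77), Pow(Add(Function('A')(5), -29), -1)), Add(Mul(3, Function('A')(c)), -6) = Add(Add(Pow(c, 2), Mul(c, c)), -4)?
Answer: Rational(729517, 35) ≈ 20843.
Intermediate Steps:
Function('A')(c) = Add(Rational(2, 3), Mul(Rational(2, 3), Pow(c, 2))) (Function('A')(c) = Add(2, Mul(Rational(1, 3), Add(Add(Pow(c, 2), Mul(c, c)), -4))) = Add(2, Mul(Rational(1, 3), Add(Add(Pow(c, 2), Pow(c, 2)), -4))) = Add(2, Mul(Rational(1, 3), Add(Mul(2, Pow(c, 2)), -4))) = Add(2, Mul(Rational(1, 3), Add(-4, Mul(2, Pow(c, 2))))) = Add(2, Add(Rational(-4, 3), Mul(Rational(2, 3), Pow(c, 2)))) = Add(Rational(2, 3), Mul(Rational(2, 3), Pow(c, 2))))
o = Rational(12, 35) (o = Mul(Add(73, -77), Pow(Add(Add(Rational(2, 3), Mul(Rational(2, 3), Pow(5, 2))), -29), -1)) = Mul(-4, Pow(Add(Add(Rational(2, 3), Mul(Rational(2, 3), 25)), -29), -1)) = Mul(-4, Pow(Add(Add(Rational(2, 3), Rational(50, 3)), -29), -1)) = Mul(-4, Pow(Add(Rational(52, 3), -29), -1)) = Mul(-4, Pow(Rational(-35, 3), -1)) = Mul(-4, Rational(-3, 35)) = Rational(12, 35) ≈ 0.34286)
Function('z')(f) = Rational(12, 35)
Add(Add(32846, -12003), Function('z')(-87)) = Add(Add(32846, -12003), Rational(12, 35)) = Add(20843, Rational(12, 35)) = Rational(729517, 35)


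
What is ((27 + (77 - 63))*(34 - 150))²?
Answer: 22619536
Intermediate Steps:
((27 + (77 - 63))*(34 - 150))² = ((27 + 14)*(-116))² = (41*(-116))² = (-4756)² = 22619536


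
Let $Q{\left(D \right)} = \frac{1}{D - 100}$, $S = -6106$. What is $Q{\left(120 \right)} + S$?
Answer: $- \frac{122119}{20} \approx -6106.0$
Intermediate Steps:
$Q{\left(D \right)} = \frac{1}{-100 + D}$
$Q{\left(120 \right)} + S = \frac{1}{-100 + 120} - 6106 = \frac{1}{20} - 6106 = - \frac{122119}{20}$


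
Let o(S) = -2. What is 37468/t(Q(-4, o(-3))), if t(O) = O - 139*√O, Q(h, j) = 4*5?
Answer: -37468/19301 - 2604026*√5/96505 ≈ -62.278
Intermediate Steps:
Q(h, j) = 20
37468/t(Q(-4, o(-3))) = 37468/(20 - 278*√5)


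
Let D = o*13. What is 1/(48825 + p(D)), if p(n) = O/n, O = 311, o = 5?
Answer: 65/3173936 ≈ 2.0479e-5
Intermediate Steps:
D = 65 (D = 5*13 = 65)
p(n) = 311/n
1/(48825 + p(D)) = 1/(48825 + 311/65) = 1/(3173936/65) = 65/3173936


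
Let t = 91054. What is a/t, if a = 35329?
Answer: 35329/91054 ≈ 0.38800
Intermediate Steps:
a/t = 35329/91054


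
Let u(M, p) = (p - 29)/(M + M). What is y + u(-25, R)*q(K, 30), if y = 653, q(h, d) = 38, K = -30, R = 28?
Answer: 16344/25 ≈ 653.76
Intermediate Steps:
u(M, p) = (-29 + p)/(2*M) (u(M, p) = (-29 + p)/((2*M)) = (-29 + p)*(1/(2*M)) = (-29 + p)/(2*M))
y + u(-25, R)*q(K, 30) = 653 + ((½)*(-29 + 28)/(-25))*38 = 653 + ((½)*(-1/25)*(-1))*38 = 653 + (1/50)*38 = 653 + 19/25 = 16344/25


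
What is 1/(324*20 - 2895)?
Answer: 1/3585 ≈ 0.00027894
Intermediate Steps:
1/(324*20 - 2895) = 1/(6480 - 2895) = 1/3585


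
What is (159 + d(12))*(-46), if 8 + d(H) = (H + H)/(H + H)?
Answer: -6992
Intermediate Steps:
d(H) = -7 (d(H) = -8 + (H + H)/(H + H) = -8 + (2*H)/((2*H)) = -8 + (2*H)*(1/(2*H)) = -8 + 1 = -7)
(159 + d(12))*(-46) = (159 - 7)*(-46) = 152*(-46) = -6992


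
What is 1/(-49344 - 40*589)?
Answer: -1/72904 ≈ -1.3717e-5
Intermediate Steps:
1/(-49344 - 40*589) = 1/(-49344 - 23560) = 1/(-72904) = -1/72904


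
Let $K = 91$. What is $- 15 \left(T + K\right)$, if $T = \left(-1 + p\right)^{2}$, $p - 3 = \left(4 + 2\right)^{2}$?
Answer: $-23025$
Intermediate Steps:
$p = 39$ ($p = 3 + \left(4 + 2\right)^{2} = 3 + 6^{2} = 3 + 36 = 39$)
$T = 1444$ ($T = \left(-1 + 39\right)^{2} = 38^{2} = 1444$)
$- 15 \left(T + K\right) = - 15 \left(1444 + 91\right) = \left(-15\right) 1535 = -23025$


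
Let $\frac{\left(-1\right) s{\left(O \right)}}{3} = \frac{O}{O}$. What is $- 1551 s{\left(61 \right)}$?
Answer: $4653$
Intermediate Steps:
$s{\left(O \right)} = -3$ ($s{\left(O \right)} = - 3 \frac{O}{O} = \left(-3\right) 1 = -3$)
$- 1551 s{\left(61 \right)} = \left(-1551\right) \left(-3\right) = 4653$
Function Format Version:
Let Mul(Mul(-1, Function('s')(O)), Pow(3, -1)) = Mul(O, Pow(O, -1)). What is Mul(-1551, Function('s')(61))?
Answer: 4653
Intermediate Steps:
Function('s')(O) = -3 (Function('s')(O) = Mul(-3, Mul(O, Pow(O, -1))) = Mul(-3, 1) = -3)
Mul(-1551, Function('s')(61)) = Mul(-1551, -3) = 4653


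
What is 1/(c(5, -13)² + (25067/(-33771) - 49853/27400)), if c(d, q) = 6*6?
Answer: 925325400/1196851296937 ≈ 0.00077313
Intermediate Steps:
c(d, q) = 36
1/(c(5, -13)² + (25067/(-33771) - 49853/27400)) = 1/(36² + (25067/(-33771) - 49853/27400)) = 1/(1296 + (25067*(-1/33771) - 49853*1/27400)) = 1/(1296 + (-25067/33771 - 49853/27400)) = 1/(1296 - 2370421463/925325400) = 1/(1196851296937/925325400) = 925325400/1196851296937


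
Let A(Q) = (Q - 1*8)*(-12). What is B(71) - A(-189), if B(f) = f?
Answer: -2293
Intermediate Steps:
A(Q) = 96 - 12*Q (A(Q) = (Q - 8)*(-12) = (-8 + Q)*(-12) = 96 - 12*Q)
B(71) - A(-189) = 71 - (96 - 12*(-189)) = 71 - (96 + 2268) = 71 - 1*2364 = 71 - 2364 = -2293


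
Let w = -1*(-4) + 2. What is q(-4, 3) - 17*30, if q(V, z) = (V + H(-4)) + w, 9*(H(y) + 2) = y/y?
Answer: -4589/9 ≈ -509.89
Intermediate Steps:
w = 6 (w = 4 + 2 = 6)
H(y) = -17/9 (H(y) = -2 + (y/y)/9 = -2 + (⅑)*1 = -2 + ⅑ = -17/9)
q(V, z) = 37/9 + V (q(V, z) = (V - 17/9) + 6 = (-17/9 + V) + 6 = 37/9 + V)
q(-4, 3) - 17*30 = (37/9 - 4) - 17*30 = ⅑ - 510 = -4589/9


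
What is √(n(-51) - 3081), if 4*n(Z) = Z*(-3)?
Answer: I*√12171/2 ≈ 55.161*I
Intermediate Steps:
n(Z) = -3*Z/4 (n(Z) = (Z*(-3))/4 = (-3*Z)/4 = -3*Z/4)
√(n(-51) - 3081) = √(-¾*(-51) - 3081) = √(153/4 - 3081) = √(-12171/4) = I*√12171/2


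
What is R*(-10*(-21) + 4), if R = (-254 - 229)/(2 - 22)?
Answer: 51681/10 ≈ 5168.1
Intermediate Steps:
R = 483/20 (R = -483/(-20) = -483*(-1/20) = 483/20 ≈ 24.150)
R*(-10*(-21) + 4) = 483*(-10*(-21) + 4)/20 = 483*(210 + 4)/20 = (483/20)*214 = 51681/10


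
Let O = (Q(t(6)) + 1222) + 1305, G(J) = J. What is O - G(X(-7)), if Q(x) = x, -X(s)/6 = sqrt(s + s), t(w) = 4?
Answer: 2531 + 6*I*sqrt(14) ≈ 2531.0 + 22.45*I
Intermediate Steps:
X(s) = -6*sqrt(2)*sqrt(s) (X(s) = -6*sqrt(s + s) = -6*sqrt(2)*sqrt(s))
O = 2531 (O = (4 + 1222) + 1305 = 1226 + 1305 = 2531)
O - G(X(-7)) = 2531 - (-6)*sqrt(2)*sqrt(-7) = 2531 - (-6)*sqrt(2)*I*sqrt(7) = 2531 - (-6)*I*sqrt(14) = 2531 + 6*I*sqrt(14)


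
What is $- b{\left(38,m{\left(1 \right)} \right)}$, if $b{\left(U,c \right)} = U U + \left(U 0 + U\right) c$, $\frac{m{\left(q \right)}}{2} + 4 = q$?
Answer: $-1216$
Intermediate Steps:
$m{\left(q \right)} = -8 + 2 q$
$b{\left(U,c \right)} = U^{2} + U c$ ($b{\left(U,c \right)} = U^{2} + \left(0 + U\right) c = U^{2} + U c$)
$- b{\left(38,m{\left(1 \right)} \right)} = - 38 \left(38 + \left(-8 + 2 \cdot 1\right)\right) = - 38 \left(38 + \left(-8 + 2\right)\right) = - 38 \left(38 - 6\right) = - 38 \cdot 32 = \left(-1\right) 1216 = -1216$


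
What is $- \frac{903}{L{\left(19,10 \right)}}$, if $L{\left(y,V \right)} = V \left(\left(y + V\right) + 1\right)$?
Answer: $- \frac{301}{100} \approx -3.01$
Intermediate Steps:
$L{\left(y,V \right)} = V \left(1 + V + y\right)$ ($L{\left(y,V \right)} = V \left(\left(V + y\right) + 1\right) = V \left(1 + V + y\right)$)
$- \frac{903}{L{\left(19,10 \right)}} = - \frac{903}{10 \left(1 + 10 + 19\right)} = - \frac{903}{10 \cdot 30} = - \frac{903}{300} = \left(-903\right) \frac{1}{300} = - \frac{301}{100}$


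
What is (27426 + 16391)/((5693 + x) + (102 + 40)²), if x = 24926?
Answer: 1019/1181 ≈ 0.86283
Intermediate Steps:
(27426 + 16391)/((5693 + x) + (102 + 40)²) = (27426 + 16391)/((5693 + 24926) + (102 + 40)²) = 43817/(30619 + 142²) = 43817/(30619 + 20164) = 43817/50783 = 43817*(1/50783) = 1019/1181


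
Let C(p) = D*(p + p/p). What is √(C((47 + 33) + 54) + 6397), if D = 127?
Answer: √23542 ≈ 153.43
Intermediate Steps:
C(p) = 127 + 127*p (C(p) = 127*(p + p/p) = 127*(p + 1) = 127*(1 + p) = 127 + 127*p)
√(C((47 + 33) + 54) + 6397) = √((127 + 127*((47 + 33) + 54)) + 6397) = √((127 + 127*(80 + 54)) + 6397) = √((127 + 127*134) + 6397) = √((127 + 17018) + 6397) = √(17145 + 6397) = √23542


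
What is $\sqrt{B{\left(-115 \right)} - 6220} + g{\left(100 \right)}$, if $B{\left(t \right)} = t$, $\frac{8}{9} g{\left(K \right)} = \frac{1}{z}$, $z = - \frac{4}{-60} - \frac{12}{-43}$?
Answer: $\frac{5805}{1784} + i \sqrt{6335} \approx 3.2539 + 79.593 i$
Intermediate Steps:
$z = \frac{223}{645}$ ($z = \left(-4\right) \left(- \frac{1}{60}\right) - - \frac{12}{43} = \frac{1}{15} + \frac{12}{43} = \frac{223}{645} \approx 0.34574$)
$g{\left(K \right)} = \frac{5805}{1784}$ ($g{\left(K \right)} = \frac{9}{8 \cdot \frac{223}{645}} = \frac{9}{8} \cdot \frac{645}{223} = \frac{5805}{1784}$)
$\sqrt{B{\left(-115 \right)} - 6220} + g{\left(100 \right)} = \sqrt{-115 - 6220} + \frac{5805}{1784} = \sqrt{-6335} + \frac{5805}{1784} = i \sqrt{6335} + \frac{5805}{1784} = \frac{5805}{1784} + i \sqrt{6335}$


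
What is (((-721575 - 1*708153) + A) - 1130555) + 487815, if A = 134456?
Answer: -1938012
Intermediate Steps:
(((-721575 - 1*708153) + A) - 1130555) + 487815 = (((-721575 - 1*708153) + 134456) - 1130555) + 487815 = (((-721575 - 708153) + 134456) - 1130555) + 487815 = ((-1429728 + 134456) - 1130555) + 487815 = (-1295272 - 1130555) + 487815 = -2425827 + 487815 = -1938012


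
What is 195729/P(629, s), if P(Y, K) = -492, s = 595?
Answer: -65243/164 ≈ -397.82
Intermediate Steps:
195729/P(629, s) = 195729/(-492) = 195729*(-1/492) = -65243/164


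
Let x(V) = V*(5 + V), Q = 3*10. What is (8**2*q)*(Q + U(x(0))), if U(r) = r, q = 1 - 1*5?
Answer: -7680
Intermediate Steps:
Q = 30
q = -4 (q = 1 - 5 = -4)
(8**2*q)*(Q + U(x(0))) = (8**2*(-4))*(30 + 0*(5 + 0)) = (64*(-4))*(30 + 0*5) = -256*(30 + 0) = -256*30 = -7680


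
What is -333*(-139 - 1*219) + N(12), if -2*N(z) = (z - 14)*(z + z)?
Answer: 119238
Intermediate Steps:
N(z) = -z*(-14 + z) (N(z) = -(z - 14)*(z + z)/2 = -(-14 + z)*2*z/2 = -z*(-14 + z))
-333*(-139 - 1*219) + N(12) = -333*(-139 - 1*219) + 12*(14 - 1*12) = -333*(-139 - 219) + 12*(14 - 12) = -333*(-358) + 12*2 = 119214 + 24 = 119238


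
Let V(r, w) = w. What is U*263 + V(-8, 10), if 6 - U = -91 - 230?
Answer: 86011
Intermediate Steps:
U = 327 (U = 6 - (-91 - 230) = 6 - 1*(-321) = 6 + 321 = 327)
U*263 + V(-8, 10) = 327*263 + 10 = 86001 + 10 = 86011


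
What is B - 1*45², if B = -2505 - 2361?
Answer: -6891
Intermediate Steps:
B = -4866
B - 1*45² = -4866 - 1*45² = -4866 - 1*2025 = -4866 - 2025 = -6891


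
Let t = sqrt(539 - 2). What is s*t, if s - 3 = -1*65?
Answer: -62*sqrt(537) ≈ -1436.7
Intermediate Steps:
t = sqrt(537) ≈ 23.173
s = -62 (s = 3 - 1*65 = 3 - 65 = -62)
s*t = -62*sqrt(537)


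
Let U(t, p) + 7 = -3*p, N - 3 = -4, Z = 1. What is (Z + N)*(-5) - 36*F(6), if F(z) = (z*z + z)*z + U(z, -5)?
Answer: -9360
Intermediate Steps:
N = -1 (N = 3 - 4 = -1)
U(t, p) = -7 - 3*p
F(z) = 8 + z*(z + z²) (F(z) = (z*z + z)*z + (-7 - 3*(-5)) = (z² + z)*z + (-7 + 15) = (z + z²)*z + 8 = z*(z + z²) + 8 = 8 + z*(z + z²))
(Z + N)*(-5) - 36*F(6) = (1 - 1)*(-5) - 36*(8 + 6² + 6³) = 0*(-5) - 36*(8 + 36 + 216) = 0 - 36*260 = 0 - 9360 = -9360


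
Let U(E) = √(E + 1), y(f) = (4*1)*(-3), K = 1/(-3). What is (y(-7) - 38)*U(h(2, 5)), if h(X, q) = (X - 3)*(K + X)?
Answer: -50*I*√6/3 ≈ -40.825*I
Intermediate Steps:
K = -⅓ ≈ -0.33333
y(f) = -12 (y(f) = 4*(-3) = -12)
h(X, q) = (-3 + X)*(-⅓ + X) (h(X, q) = (X - 3)*(-⅓ + X) = (-3 + X)*(-⅓ + X))
U(E) = √(1 + E)
(y(-7) - 38)*U(h(2, 5)) = (-12 - 38)*√(1 + (1 + 2² - 10/3*2)) = -50*√(1 + (1 + 4 - 20/3)) = -50*√(1 - 5/3) = -50*I*√6/3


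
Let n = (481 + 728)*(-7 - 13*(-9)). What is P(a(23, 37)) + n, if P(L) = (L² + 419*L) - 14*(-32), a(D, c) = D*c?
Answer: 1214208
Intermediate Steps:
n = 132990 (n = 1209*(-7 + 117) = 1209*110 = 132990)
P(L) = 448 + L² + 419*L (P(L) = (L² + 419*L) + 448 = 448 + L² + 419*L)
P(a(23, 37)) + n = (448 + (23*37)² + 419*(23*37)) + 132990 = (448 + 851² + 419*851) + 132990 = (448 + 724201 + 356569) + 132990 = 1081218 + 132990 = 1214208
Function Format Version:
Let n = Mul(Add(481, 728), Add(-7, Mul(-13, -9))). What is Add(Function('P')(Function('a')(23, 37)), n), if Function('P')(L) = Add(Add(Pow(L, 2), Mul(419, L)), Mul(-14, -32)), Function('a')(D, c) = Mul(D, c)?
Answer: 1214208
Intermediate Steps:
n = 132990 (n = Mul(1209, Add(-7, 117)) = Mul(1209, 110) = 132990)
Function('P')(L) = Add(448, Pow(L, 2), Mul(419, L)) (Function('P')(L) = Add(Add(Pow(L, 2), Mul(419, L)), 448) = Add(448, Pow(L, 2), Mul(419, L)))
Add(Function('P')(Function('a')(23, 37)), n) = Add(Add(448, Pow(Mul(23, 37), 2), Mul(419, Mul(23, 37))), 132990) = Add(Add(448, Pow(851, 2), Mul(419, 851)), 132990) = Add(Add(448, 724201, 356569), 132990) = Add(1081218, 132990) = 1214208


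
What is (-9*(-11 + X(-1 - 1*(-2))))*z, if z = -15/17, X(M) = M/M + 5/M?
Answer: -675/17 ≈ -39.706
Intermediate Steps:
X(M) = 1 + 5/M
z = -15/17 (z = -15*1/17 = -15/17 ≈ -0.88235)
(-9*(-11 + X(-1 - 1*(-2))))*z = -9*(-11 + (5 + (-1 - 1*(-2)))/(-1 - 1*(-2)))*(-15/17) = -9*(-11 + (5 + (-1 + 2))/(-1 + 2))*(-15/17) = -9*(-11 + (5 + 1)/1)*(-15/17) = -9*(-11 + 1*6)*(-15/17) = -9*(-11 + 6)*(-15/17) = -9*(-5)*(-15/17) = 45*(-15/17) = -675/17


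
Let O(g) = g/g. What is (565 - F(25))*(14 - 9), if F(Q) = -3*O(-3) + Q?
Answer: 2715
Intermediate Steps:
O(g) = 1
F(Q) = -3 + Q (F(Q) = -3*1 + Q = -3 + Q)
(565 - F(25))*(14 - 9) = (565 - (-3 + 25))*(14 - 9) = (565 - 1*22)*5 = (565 - 22)*5 = 543*5 = 2715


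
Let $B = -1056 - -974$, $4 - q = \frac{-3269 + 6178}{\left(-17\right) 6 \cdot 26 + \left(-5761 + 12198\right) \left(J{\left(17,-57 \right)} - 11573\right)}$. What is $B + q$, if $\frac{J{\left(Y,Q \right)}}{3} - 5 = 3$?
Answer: $- \frac{5798795161}{74343565} \approx -78.0$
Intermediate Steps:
$J{\left(Y,Q \right)} = 24$ ($J{\left(Y,Q \right)} = 15 + 3 \cdot 3 = 15 + 9 = 24$)
$q = \frac{297377169}{74343565}$ ($q = 4 - \frac{-3269 + 6178}{\left(-17\right) 6 \cdot 26 + \left(-5761 + 12198\right) \left(24 - 11573\right)} = 4 - \frac{2909}{\left(-102\right) 26 + 6437 \left(-11549\right)} = 4 - \frac{2909}{-2652 - 74340913} = 4 - \frac{2909}{-74343565} = 4 - 2909 \left(- \frac{1}{74343565}\right) = 4 - - \frac{2909}{74343565} = 4 + \frac{2909}{74343565} = \frac{297377169}{74343565} \approx 4.0$)
$B = -82$ ($B = -1056 + 974 = -82$)
$B + q = -82 + \frac{297377169}{74343565} = - \frac{5798795161}{74343565}$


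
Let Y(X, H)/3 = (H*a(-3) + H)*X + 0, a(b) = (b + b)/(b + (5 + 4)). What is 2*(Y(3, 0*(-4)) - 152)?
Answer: -304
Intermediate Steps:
a(b) = 2*b/(9 + b) (a(b) = (2*b)/(b + 9) = (2*b)/(9 + b) = 2*b/(9 + b))
Y(X, H) = 0 (Y(X, H) = 3*((H*(2*(-3)/(9 - 3)) + H)*X + 0) = 3*((H*(2*(-3)/6) + H)*X + 0) = 3*((H*(2*(-3)*(⅙)) + H)*X + 0) = 3*((H*(-1) + H)*X + 0) = 3*((-H + H)*X + 0) = 3*(0*X + 0) = 3*(0 + 0) = 3*0 = 0)
2*(Y(3, 0*(-4)) - 152) = 2*(0 - 152) = 2*(-152) = -304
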